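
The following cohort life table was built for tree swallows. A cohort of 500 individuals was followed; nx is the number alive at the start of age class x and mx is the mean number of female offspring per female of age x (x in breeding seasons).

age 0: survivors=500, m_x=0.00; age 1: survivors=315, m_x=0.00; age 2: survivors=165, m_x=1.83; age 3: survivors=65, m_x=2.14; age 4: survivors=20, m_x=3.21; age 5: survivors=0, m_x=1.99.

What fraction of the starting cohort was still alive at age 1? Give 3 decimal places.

l_1 = n_1/n_0 = 315/500 = 0.63 → 0.630

0.630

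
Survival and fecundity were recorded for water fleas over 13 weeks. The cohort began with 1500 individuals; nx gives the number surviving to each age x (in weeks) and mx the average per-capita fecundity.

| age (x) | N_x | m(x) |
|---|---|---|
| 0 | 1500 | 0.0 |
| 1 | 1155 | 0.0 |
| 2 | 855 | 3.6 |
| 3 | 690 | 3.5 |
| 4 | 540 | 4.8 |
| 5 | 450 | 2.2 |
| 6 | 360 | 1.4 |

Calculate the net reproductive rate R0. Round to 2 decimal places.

lx = nx/n0 = nx/1500: 1, 0.77, 0.57, 0.46, 0.36, 0.3, 0.24
lx·mx by age: 0, 0, 2.052, 1.61, 1.728, 0.66, 0.336
R0 = Σ lx·mx = 6.386 → 6.39

6.39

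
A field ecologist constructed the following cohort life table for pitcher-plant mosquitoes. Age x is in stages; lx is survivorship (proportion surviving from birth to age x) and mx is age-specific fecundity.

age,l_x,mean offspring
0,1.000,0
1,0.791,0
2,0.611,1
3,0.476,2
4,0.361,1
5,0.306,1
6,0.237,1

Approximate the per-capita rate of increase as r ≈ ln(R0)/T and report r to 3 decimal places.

R0 = Σ lx·mx = 0 + 0 + 0.611 + 0.952 + 0.361 + 0.306 + 0.237 = 2.467
Σ x·lx·mx = 8.474; T = 8.474/2.467 = 3.43494…
r ≈ ln(R0)/T = ln(2.467)/3.43494… = 0.26289… → 0.263

0.263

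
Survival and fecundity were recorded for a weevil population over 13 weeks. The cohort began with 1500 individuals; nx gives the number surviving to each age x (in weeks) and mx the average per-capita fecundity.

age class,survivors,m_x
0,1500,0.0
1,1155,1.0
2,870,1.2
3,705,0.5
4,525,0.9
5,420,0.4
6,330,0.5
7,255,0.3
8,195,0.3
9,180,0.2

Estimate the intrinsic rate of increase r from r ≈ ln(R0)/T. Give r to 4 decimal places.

0.3228

lx = nx/n0 = nx/1500: 1, 0.77, 0.58, 0.47, 0.35, 0.28, 0.22, 0.17, 0.13, 0.12
R0 = Σ lx·mx = 0 + 0.77 + 0.696 + 0.235 + 0.315 + 0.112 + 0.11 + 0.051 + 0.039 + 0.024 = 2.352
Σ x·lx·mx = 6.232; T = 6.232/2.352 = 2.64966…
r ≈ ln(R0)/T = ln(2.352)/2.64966… = 0.322783… → 0.3228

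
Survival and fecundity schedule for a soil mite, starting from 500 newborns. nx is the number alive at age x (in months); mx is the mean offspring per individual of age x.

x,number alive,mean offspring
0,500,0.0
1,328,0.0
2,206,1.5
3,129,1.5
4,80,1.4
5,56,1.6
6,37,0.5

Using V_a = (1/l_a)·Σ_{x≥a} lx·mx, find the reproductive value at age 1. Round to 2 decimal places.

2.20

lx = nx/n0 = nx/500: 1, 0.656, 0.412, 0.258, 0.16, 0.112, 0.074
lx·mx for x ≥ 1: 0, 0.618, 0.387, 0.224, 0.1792, 0.037 → sum = 1.4452
V_1 = 1.4452 / l_1 = 1.4452 / 0.656 = 2.203049… → 2.20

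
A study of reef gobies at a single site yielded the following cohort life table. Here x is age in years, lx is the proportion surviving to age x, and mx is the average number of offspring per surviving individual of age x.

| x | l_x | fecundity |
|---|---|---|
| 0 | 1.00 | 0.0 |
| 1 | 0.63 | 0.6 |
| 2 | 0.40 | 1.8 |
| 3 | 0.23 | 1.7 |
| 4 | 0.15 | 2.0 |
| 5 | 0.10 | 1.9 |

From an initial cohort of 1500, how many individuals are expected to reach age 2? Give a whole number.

Expected survivors = N0 · l_2 = 1500 × 0.40 = 600 → 600

600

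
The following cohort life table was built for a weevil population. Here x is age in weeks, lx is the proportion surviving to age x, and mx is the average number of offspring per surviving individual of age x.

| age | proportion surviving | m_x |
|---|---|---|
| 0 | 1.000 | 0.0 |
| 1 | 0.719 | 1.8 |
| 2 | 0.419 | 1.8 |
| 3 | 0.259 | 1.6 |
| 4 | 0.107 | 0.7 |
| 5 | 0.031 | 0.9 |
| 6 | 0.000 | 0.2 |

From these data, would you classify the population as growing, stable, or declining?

R0 = Σ lx·mx = 0 + 1.2942 + 0.7542 + 0.4144 + 0.0749 + 0.0279 + 0 = 2.5656
R0 > 1, so the population is growing.

growing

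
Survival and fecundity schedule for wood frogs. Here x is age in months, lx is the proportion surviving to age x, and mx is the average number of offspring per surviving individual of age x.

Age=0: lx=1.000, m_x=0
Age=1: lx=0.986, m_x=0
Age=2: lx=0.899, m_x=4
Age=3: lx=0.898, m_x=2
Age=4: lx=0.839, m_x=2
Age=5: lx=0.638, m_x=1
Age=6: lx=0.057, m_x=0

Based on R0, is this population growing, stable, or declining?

growing

R0 = Σ lx·mx = 0 + 0 + 3.596 + 1.796 + 1.678 + 0.638 + 0 = 7.708
R0 > 1, so the population is growing.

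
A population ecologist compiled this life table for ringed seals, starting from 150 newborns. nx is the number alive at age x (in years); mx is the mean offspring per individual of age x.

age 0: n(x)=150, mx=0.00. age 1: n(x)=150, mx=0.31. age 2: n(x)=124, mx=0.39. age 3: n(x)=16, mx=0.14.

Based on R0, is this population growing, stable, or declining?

declining

lx = nx/n0 = nx/150: 1, 1, 0.82667…, 0.10667…
R0 = Σ lx·mx = 0 + 0.31 + 0.3224… + 0.014933… = 0.647333…
R0 < 1, so the population is declining.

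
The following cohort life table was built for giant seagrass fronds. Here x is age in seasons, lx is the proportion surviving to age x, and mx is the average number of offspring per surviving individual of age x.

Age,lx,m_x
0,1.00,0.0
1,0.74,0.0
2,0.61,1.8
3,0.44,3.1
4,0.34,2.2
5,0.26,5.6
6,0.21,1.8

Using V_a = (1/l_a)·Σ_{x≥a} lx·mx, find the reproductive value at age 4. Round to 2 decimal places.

7.59

lx·mx for x ≥ 4: 0.748, 1.456, 0.378 → sum = 2.582
V_4 = 2.582 / l_4 = 2.582 / 0.34 = 7.594118… → 7.59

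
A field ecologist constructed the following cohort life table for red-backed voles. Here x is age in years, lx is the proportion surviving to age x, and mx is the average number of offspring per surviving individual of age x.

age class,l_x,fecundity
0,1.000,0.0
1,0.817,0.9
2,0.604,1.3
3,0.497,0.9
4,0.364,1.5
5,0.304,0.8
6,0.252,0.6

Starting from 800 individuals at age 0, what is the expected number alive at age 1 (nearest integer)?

654

Expected survivors = N0 · l_1 = 800 × 0.817 = 653.6 → 654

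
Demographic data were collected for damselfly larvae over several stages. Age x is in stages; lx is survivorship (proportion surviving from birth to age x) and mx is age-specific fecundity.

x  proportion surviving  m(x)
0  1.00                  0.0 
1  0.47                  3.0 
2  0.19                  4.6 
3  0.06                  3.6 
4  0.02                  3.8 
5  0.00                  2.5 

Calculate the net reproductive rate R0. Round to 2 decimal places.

lx·mx by age: 0, 1.41, 0.874, 0.216, 0.076, 0
R0 = Σ lx·mx = 2.576 → 2.58

2.58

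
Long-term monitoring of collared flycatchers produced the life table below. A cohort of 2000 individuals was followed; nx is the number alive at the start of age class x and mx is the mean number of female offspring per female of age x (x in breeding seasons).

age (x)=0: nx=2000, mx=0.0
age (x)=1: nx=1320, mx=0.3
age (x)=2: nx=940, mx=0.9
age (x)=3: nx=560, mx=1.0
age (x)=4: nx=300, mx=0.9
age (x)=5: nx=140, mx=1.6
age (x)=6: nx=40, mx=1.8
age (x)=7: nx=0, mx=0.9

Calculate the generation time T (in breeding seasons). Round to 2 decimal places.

lx = nx/n0 = nx/2000: 1, 0.66, 0.47, 0.28, 0.15, 0.07, 0.02, 0
lx·mx: 0, 0.198, 0.423, 0.28, 0.135, 0.112, 0.036, 0 → R0 = 1.184
x·lx·mx: 0, 0.198, 0.846, 0.84, 0.54, 0.56, 0.216, 0 → Σ = 3.2
T = 3.2 / 1.184 = 2.702703… → 2.70

2.70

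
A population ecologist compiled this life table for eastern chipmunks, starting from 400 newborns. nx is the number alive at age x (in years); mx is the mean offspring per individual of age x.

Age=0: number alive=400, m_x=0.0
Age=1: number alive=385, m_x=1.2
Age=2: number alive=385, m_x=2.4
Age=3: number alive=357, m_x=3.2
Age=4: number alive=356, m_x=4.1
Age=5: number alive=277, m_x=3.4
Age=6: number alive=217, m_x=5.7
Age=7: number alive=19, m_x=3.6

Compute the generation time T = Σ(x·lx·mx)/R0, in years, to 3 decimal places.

3.879

lx = nx/n0 = nx/400: 1, 0.9625, 0.9625, 0.8925, 0.89, 0.6925, 0.5425, 0.0475
lx·mx: 0, 1.155, 2.31, 2.856, 3.649, 2.3545, 3.09225, 0.171 → R0 = 15.58775
x·lx·mx: 0, 1.155, 4.62, 8.568, 14.596, 11.7725, 18.5535, 1.197 → Σ = 60.462
T = 60.462 / 15.58775 = 3.878815… → 3.879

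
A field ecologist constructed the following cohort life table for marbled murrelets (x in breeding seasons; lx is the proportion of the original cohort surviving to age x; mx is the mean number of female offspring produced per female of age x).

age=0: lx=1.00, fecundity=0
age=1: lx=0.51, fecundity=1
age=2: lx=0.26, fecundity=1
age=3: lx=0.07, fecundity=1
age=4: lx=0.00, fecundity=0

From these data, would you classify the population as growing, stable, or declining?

R0 = Σ lx·mx = 0 + 0.51 + 0.26 + 0.07 + 0 = 0.84
R0 < 1, so the population is declining.

declining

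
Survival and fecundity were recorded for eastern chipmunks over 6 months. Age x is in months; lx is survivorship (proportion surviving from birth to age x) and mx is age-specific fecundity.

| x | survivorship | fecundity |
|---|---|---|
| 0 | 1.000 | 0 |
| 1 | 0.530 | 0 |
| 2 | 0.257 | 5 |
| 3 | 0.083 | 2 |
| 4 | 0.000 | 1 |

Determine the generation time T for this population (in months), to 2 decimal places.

2.11

lx·mx: 0, 0, 1.285, 0.166, 0 → R0 = 1.451
x·lx·mx: 0, 0, 2.57, 0.498, 0 → Σ = 3.068
T = 3.068 / 1.451 = 2.114404… → 2.11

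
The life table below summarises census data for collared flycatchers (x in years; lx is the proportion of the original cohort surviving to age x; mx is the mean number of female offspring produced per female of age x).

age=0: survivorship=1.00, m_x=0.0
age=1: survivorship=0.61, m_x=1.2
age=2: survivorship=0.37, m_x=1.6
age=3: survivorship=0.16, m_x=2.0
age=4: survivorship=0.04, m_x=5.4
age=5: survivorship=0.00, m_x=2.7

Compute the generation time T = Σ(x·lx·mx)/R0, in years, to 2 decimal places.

lx·mx: 0, 0.732, 0.592, 0.32, 0.216, 0 → R0 = 1.86
x·lx·mx: 0, 0.732, 1.184, 0.96, 0.864, 0 → Σ = 3.74
T = 3.74 / 1.86 = 2.010753… → 2.01

2.01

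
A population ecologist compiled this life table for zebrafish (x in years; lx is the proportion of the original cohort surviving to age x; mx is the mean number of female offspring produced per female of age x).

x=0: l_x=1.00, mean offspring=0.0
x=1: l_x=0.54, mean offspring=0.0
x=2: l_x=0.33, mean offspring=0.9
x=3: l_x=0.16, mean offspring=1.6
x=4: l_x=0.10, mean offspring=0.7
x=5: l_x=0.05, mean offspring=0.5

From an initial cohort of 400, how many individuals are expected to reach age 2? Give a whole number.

132

Expected survivors = N0 · l_2 = 400 × 0.33 = 132 → 132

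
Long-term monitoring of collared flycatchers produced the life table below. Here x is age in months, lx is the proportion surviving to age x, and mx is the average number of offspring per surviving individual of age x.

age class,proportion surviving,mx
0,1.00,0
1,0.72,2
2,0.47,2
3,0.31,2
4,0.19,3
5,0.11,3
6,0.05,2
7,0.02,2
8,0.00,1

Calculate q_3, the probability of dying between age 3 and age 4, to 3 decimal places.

0.387

q_3 = (l_3 − l_4) / l_3 = (0.31 − 0.19) / 0.31
     = 0.12 / 0.31 = 0.387097… → 0.387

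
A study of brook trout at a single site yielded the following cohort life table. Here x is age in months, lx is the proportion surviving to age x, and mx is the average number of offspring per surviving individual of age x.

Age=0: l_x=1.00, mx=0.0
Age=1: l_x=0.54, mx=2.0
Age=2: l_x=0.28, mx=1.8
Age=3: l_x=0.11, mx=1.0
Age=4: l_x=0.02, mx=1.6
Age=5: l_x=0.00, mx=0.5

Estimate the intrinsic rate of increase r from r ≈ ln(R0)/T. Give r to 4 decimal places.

0.3700

R0 = Σ lx·mx = 0 + 1.08 + 0.504 + 0.11 + 0.032 + 0 = 1.726
Σ x·lx·mx = 2.546; T = 2.546/1.726 = 1.47509…
r ≈ ln(R0)/T = ln(1.726)/1.47509… = 0.370017… → 0.3700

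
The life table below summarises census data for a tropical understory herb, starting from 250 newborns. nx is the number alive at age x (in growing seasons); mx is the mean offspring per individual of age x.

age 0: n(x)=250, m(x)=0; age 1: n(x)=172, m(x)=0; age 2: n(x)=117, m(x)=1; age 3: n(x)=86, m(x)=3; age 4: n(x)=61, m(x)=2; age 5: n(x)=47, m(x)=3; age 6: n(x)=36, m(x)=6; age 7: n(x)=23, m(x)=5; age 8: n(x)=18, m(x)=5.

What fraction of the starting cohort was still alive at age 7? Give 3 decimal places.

l_7 = n_7/n_0 = 23/250 = 0.092 → 0.092

0.092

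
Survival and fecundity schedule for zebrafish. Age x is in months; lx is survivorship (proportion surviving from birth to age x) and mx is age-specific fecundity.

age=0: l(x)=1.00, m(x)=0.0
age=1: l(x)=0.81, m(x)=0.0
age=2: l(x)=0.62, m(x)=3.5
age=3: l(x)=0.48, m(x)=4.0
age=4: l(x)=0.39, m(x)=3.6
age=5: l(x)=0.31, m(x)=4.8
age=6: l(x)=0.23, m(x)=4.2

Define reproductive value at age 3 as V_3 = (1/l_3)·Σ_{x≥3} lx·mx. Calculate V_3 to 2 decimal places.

lx·mx for x ≥ 3: 1.92, 1.404, 1.488, 0.966 → sum = 5.778
V_3 = 5.778 / l_3 = 5.778 / 0.48 = 12.0375 → 12.04

12.04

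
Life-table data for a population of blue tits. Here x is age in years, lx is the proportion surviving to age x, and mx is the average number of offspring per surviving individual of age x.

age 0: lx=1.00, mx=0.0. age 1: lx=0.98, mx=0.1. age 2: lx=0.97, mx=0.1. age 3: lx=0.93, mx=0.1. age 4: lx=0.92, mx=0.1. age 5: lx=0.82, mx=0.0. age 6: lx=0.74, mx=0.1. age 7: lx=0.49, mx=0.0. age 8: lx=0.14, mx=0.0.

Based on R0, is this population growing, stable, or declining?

declining

R0 = Σ lx·mx = 0 + 0.098 + 0.097 + 0.093 + 0.092 + 0 + 0.074 + 0 + 0 = 0.454
R0 < 1, so the population is declining.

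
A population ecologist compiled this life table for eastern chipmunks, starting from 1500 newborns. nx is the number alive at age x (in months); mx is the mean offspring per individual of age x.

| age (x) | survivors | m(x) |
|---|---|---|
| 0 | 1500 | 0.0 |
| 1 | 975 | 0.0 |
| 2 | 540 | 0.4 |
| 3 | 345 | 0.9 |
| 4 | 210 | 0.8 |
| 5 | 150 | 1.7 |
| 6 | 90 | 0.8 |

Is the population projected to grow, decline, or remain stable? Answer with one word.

lx = nx/n0 = nx/1500: 1, 0.65, 0.36, 0.23, 0.14, 0.1, 0.06
R0 = Σ lx·mx = 0 + 0 + 0.144 + 0.207 + 0.112 + 0.17 + 0.048 = 0.681
R0 < 1, so the population is declining.

declining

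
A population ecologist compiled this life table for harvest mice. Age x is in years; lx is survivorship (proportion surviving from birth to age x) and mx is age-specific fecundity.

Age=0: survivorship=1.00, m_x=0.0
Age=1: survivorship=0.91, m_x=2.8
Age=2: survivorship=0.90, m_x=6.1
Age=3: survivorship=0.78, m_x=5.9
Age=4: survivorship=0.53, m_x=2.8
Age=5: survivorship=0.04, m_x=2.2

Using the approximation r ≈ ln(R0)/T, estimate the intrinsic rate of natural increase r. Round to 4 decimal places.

R0 = Σ lx·mx = 0 + 2.548 + 5.49 + 4.602 + 1.484 + 0.088 = 14.212
Σ x·lx·mx = 33.71; T = 33.71/14.212 = 2.37194…
r ≈ ln(R0)/T = ln(14.212)/2.37194… = 1.118952… → 1.1190

1.1190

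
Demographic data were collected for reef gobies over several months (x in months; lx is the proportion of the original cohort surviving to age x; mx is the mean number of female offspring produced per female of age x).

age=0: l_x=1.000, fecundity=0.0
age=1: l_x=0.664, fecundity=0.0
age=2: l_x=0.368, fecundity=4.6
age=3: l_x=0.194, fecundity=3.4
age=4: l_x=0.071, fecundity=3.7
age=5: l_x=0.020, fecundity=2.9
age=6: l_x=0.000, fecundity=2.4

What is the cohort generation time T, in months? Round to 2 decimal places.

2.51

lx·mx: 0, 0, 1.6928, 0.6596, 0.2627, 0.058, 0 → R0 = 2.6731
x·lx·mx: 0, 0, 3.3856, 1.9788, 1.0508, 0.29, 0 → Σ = 6.7052
T = 6.7052 / 2.6731 = 2.508398… → 2.51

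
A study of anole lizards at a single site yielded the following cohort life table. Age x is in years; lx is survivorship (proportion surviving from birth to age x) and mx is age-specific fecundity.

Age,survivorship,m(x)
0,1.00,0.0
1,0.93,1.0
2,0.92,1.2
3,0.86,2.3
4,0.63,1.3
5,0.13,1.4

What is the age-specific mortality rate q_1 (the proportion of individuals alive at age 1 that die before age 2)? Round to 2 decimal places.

q_1 = (l_1 − l_2) / l_1 = (0.93 − 0.92) / 0.93
     = 0.01 / 0.93 = 0.010753… → 0.01

0.01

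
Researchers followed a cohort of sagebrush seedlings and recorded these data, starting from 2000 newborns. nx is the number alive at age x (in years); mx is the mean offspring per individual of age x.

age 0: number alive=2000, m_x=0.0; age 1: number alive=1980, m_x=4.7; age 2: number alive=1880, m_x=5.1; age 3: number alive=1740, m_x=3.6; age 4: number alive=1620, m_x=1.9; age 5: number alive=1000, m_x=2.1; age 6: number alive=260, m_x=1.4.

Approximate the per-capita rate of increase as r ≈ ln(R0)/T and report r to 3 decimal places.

1.160

lx = nx/n0 = nx/2000: 1, 0.99, 0.94, 0.87, 0.81, 0.5, 0.13
R0 = Σ lx·mx = 0 + 4.653 + 4.794 + 3.132 + 1.539 + 1.05 + 0.182 = 15.35
Σ x·lx·mx = 36.135; T = 36.135/15.35 = 2.35407…
r ≈ ln(R0)/T = ln(15.35)/2.35407… = 1.16017… → 1.160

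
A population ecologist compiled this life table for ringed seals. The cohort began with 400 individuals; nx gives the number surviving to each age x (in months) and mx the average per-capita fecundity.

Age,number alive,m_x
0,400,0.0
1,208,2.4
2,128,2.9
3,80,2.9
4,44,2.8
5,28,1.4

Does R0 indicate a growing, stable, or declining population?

growing

lx = nx/n0 = nx/400: 1, 0.52, 0.32, 0.2, 0.11, 0.07
R0 = Σ lx·mx = 0 + 1.248 + 0.928 + 0.58 + 0.308 + 0.098 = 3.162
R0 > 1, so the population is growing.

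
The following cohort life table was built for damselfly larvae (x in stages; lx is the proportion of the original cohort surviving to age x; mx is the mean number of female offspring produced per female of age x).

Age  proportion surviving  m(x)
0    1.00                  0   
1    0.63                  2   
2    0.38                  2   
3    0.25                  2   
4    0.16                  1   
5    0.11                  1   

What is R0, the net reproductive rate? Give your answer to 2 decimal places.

2.79

lx·mx by age: 0, 1.26, 0.76, 0.5, 0.16, 0.11
R0 = Σ lx·mx = 2.79 → 2.79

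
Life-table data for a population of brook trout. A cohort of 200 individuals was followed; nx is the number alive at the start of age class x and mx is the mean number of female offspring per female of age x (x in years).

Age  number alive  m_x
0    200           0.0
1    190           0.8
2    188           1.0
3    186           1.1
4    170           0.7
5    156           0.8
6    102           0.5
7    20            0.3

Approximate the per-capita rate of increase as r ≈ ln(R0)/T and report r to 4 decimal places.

lx = nx/n0 = nx/200: 1, 0.95, 0.94, 0.93, 0.85, 0.78, 0.51, 0.1
R0 = Σ lx·mx = 0 + 0.76 + 0.94 + 1.023 + 0.595 + 0.624 + 0.255 + 0.03 = 4.227
Σ x·lx·mx = 12.949; T = 12.949/4.227 = 3.0634…
r ≈ ln(R0)/T = ln(4.227)/3.0634… = 0.470553… → 0.4706

0.4706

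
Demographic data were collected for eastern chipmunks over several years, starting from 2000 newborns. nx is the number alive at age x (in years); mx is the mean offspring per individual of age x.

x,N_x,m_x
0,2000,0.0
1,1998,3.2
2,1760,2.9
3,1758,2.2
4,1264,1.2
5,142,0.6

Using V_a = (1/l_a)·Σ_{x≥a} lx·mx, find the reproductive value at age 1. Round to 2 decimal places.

8.49

lx = nx/n0 = nx/2000: 1, 0.999, 0.88, 0.879, 0.632, 0.071
lx·mx for x ≥ 1: 3.1968, 2.552, 1.9338, 0.7584, 0.0426 → sum = 8.4836
V_1 = 8.4836 / l_1 = 8.4836 / 0.999 = 8.492092… → 8.49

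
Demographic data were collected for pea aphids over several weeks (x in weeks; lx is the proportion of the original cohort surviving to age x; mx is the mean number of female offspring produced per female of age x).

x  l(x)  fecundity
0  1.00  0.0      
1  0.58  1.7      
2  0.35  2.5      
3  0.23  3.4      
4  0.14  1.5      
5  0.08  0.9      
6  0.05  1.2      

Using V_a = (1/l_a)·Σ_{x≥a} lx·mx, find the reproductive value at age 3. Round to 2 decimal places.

4.89

lx·mx for x ≥ 3: 0.782, 0.21, 0.072, 0.06 → sum = 1.124
V_3 = 1.124 / l_3 = 1.124 / 0.23 = 4.886957… → 4.89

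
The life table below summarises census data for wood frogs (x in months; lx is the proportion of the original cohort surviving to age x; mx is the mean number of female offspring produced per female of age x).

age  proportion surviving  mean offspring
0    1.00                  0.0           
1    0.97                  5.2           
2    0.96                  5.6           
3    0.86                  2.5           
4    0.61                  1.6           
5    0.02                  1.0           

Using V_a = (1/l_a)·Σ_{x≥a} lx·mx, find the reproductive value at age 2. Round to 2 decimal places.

lx·mx for x ≥ 2: 5.376, 2.15, 0.976, 0.02 → sum = 8.522
V_2 = 8.522 / l_2 = 8.522 / 0.96 = 8.877083… → 8.88

8.88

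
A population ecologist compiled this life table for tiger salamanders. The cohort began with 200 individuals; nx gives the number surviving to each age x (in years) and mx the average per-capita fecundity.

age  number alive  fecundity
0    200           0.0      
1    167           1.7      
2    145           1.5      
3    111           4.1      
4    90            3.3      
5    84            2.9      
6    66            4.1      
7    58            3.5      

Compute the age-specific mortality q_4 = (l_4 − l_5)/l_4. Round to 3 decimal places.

0.067

lx = nx/n0 = nx/200: 1, 0.835, 0.725, 0.555, 0.45, 0.42, 0.33, 0.29
q_4 = (l_4 − l_5) / l_4 = (0.45 − 0.42) / 0.45
     = 0.03 / 0.45 = 0.066667… → 0.067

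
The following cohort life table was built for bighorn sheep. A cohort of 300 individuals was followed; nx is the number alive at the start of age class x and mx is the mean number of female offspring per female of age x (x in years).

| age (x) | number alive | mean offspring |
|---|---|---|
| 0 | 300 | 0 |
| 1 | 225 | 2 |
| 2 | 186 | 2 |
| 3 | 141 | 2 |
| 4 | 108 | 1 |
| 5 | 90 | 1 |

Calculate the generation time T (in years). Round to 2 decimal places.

2.24

lx = nx/n0 = nx/300: 1, 0.75, 0.62, 0.47, 0.36, 0.3
lx·mx: 0, 1.5, 1.24, 0.94, 0.36, 0.3 → R0 = 4.34
x·lx·mx: 0, 1.5, 2.48, 2.82, 1.44, 1.5 → Σ = 9.74
T = 9.74 / 4.34 = 2.24424… → 2.24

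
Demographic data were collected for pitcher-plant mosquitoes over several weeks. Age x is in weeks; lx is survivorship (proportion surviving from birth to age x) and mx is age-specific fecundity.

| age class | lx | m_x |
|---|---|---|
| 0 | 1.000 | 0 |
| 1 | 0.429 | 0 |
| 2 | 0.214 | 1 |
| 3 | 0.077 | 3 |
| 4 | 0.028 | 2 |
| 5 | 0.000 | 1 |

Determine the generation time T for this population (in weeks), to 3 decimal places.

lx·mx: 0, 0, 0.214, 0.231, 0.056, 0 → R0 = 0.501
x·lx·mx: 0, 0, 0.428, 0.693, 0.224, 0 → Σ = 1.345
T = 1.345 / 0.501 = 2.684631… → 2.685

2.685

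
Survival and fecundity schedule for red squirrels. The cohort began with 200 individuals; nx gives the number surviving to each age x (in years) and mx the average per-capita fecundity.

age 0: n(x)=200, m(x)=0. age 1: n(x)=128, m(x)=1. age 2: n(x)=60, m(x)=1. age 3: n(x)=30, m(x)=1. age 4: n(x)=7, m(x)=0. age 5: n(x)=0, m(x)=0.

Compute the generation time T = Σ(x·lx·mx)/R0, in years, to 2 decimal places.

lx = nx/n0 = nx/200: 1, 0.64, 0.3, 0.15, 0.035, 0
lx·mx: 0, 0.64, 0.3, 0.15, 0, 0 → R0 = 1.09
x·lx·mx: 0, 0.64, 0.6, 0.45, 0, 0 → Σ = 1.69
T = 1.69 / 1.09 = 1.550459… → 1.55

1.55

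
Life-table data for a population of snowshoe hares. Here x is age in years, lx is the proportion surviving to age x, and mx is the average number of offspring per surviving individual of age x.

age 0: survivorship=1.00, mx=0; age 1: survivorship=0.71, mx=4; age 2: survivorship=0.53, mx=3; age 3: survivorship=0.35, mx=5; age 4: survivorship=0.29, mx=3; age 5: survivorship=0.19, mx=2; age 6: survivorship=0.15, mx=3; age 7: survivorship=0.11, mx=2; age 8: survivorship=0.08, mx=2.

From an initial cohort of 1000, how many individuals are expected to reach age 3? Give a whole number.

Expected survivors = N0 · l_3 = 1000 × 0.35 = 350 → 350

350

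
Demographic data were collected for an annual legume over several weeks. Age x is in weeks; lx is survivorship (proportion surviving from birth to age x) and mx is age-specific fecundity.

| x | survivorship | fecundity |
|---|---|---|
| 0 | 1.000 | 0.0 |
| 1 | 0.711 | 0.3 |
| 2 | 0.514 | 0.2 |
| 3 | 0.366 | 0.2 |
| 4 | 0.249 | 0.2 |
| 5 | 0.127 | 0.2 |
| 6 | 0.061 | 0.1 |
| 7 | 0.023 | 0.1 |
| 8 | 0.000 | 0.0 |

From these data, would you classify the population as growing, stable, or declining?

declining

R0 = Σ lx·mx = 0 + 0.2133 + 0.1028 + 0.0732 + 0.0498 + 0.0254 + 0.0061 + 0.0023 + 0 = 0.4729
R0 < 1, so the population is declining.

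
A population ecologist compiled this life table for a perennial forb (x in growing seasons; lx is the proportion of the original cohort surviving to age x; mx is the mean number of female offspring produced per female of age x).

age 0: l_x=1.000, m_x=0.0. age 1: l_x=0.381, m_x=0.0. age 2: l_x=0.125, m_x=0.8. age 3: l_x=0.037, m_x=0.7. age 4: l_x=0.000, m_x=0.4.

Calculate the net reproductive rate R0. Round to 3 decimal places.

0.126

lx·mx by age: 0, 0, 0.1, 0.0259, 0
R0 = Σ lx·mx = 0.1259 → 0.126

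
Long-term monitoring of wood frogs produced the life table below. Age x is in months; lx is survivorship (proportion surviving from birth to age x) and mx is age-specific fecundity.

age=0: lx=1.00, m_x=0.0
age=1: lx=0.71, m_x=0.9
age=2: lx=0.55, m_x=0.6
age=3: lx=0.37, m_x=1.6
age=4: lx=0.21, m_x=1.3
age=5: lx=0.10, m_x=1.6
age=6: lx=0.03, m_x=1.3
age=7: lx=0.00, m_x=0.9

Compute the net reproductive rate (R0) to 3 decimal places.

lx·mx by age: 0, 0.639, 0.33, 0.592, 0.273, 0.16, 0.039, 0
R0 = Σ lx·mx = 2.033 → 2.033

2.033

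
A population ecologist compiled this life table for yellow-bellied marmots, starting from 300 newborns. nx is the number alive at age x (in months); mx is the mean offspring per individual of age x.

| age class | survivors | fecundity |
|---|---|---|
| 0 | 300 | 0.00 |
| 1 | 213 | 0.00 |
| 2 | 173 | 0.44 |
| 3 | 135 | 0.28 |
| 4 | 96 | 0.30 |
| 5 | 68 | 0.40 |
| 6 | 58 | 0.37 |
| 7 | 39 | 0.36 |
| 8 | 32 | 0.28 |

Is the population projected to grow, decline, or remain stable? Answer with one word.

lx = nx/n0 = nx/300: 1, 0.71, 0.57667…, 0.45, 0.32, 0.22667…, 0.19333…, 0.13, 0.10667…
R0 = Σ lx·mx = 0 + 0 + 0.253733… + 0.126 + 0.096 + 0.090667… + 0.071533… + 0.0468 + 0.029867… = 0.7146…
R0 < 1, so the population is declining.

declining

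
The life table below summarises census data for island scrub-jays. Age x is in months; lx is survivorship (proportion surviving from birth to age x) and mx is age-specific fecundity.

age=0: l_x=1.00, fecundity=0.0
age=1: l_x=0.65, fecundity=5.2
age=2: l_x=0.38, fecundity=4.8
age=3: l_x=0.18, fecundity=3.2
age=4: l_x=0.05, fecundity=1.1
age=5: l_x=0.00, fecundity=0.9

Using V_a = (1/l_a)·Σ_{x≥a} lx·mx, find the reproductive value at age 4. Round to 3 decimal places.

lx·mx for x ≥ 4: 0.055, 0 → sum = 0.055
V_4 = 0.055 / l_4 = 0.055 / 0.05 = 1.1 → 1.100

1.100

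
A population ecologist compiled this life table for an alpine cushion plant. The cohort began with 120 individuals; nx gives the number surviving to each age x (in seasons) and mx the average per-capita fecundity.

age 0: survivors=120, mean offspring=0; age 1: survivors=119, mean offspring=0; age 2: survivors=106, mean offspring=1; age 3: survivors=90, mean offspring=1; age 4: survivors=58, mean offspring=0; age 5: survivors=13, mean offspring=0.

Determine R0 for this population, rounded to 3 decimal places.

1.633

lx = nx/n0 = nx/120: 1, 0.99167…, 0.88333…, 0.75, 0.48333…, 0.10833…
lx·mx by age: 0, 0, 0.883333…, 0.75, 0, 0
R0 = Σ lx·mx = 1.633333… → 1.633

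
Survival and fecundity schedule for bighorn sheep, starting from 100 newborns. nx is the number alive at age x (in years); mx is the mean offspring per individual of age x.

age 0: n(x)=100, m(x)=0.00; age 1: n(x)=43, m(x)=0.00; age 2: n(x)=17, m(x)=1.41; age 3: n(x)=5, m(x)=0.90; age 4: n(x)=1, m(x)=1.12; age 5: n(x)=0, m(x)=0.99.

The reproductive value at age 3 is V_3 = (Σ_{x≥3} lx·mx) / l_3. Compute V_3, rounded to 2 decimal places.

lx = nx/n0 = nx/100: 1, 0.43, 0.17, 0.05, 0.01, 0
lx·mx for x ≥ 3: 0.045, 0.0112, 0 → sum = 0.0562
V_3 = 0.0562 / l_3 = 0.0562 / 0.05 = 1.124 → 1.12

1.12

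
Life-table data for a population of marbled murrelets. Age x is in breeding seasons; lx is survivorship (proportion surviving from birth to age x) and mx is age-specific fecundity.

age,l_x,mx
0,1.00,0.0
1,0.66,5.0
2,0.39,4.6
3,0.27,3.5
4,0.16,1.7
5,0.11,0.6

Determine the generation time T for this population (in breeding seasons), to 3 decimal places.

1.747

lx·mx: 0, 3.3, 1.794, 0.945, 0.272, 0.066 → R0 = 6.377
x·lx·mx: 0, 3.3, 3.588, 2.835, 1.088, 0.33 → Σ = 11.141
T = 11.141 / 6.377 = 1.74706… → 1.747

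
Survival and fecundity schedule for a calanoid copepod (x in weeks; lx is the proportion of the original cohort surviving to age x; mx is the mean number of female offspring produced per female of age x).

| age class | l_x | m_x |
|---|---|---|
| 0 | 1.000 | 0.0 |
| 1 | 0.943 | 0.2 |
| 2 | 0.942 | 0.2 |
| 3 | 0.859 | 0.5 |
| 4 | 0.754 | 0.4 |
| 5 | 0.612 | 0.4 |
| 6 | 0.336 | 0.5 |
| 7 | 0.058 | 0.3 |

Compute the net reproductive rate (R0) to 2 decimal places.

1.54

lx·mx by age: 0, 0.1886, 0.1884, 0.4295, 0.3016, 0.2448, 0.168, 0.0174
R0 = Σ lx·mx = 1.5383 → 1.54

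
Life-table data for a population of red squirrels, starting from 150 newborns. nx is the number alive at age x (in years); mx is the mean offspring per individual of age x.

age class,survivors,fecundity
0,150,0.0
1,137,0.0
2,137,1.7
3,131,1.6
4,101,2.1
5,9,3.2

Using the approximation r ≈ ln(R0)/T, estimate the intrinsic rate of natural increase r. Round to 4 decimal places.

0.4966

lx = nx/n0 = nx/150: 1, 0.91333…, 0.91333…, 0.87333…, 0.67333…, 0.06
R0 = Σ lx·mx = 0 + 0 + 1.55267… + 1.39733… + 1.414… + 0.192 = 4.556…
Σ x·lx·mx = 13.913333…; T = 13.913333…/4.556… = 3.05385…
r ≈ ln(R0)/T = ln(4.556…)/3.05385… = 0.496569… → 0.4966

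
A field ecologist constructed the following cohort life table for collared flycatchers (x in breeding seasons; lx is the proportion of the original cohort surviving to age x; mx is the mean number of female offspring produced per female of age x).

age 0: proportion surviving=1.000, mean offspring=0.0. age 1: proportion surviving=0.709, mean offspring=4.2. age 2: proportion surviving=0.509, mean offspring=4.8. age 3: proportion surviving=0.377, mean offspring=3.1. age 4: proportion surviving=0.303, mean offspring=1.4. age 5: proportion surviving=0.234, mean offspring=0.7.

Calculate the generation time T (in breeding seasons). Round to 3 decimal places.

1.935

lx·mx: 0, 2.9778, 2.4432, 1.1687, 0.4242, 0.1638 → R0 = 7.1777
x·lx·mx: 0, 2.9778, 4.8864, 3.5061, 1.6968, 0.819 → Σ = 13.8861
T = 13.8861 / 7.1777 = 1.934617… → 1.935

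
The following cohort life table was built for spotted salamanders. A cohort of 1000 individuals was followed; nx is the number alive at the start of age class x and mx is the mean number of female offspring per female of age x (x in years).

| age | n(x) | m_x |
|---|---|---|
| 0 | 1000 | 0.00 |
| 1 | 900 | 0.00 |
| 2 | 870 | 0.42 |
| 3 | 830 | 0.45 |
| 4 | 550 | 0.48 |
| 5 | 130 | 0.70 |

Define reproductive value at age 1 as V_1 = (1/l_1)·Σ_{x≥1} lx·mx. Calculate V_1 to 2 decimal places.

lx = nx/n0 = nx/1000: 1, 0.9, 0.87, 0.83, 0.55, 0.13
lx·mx for x ≥ 1: 0, 0.3654, 0.3735, 0.264, 0.091 → sum = 1.0939
V_1 = 1.0939 / l_1 = 1.0939 / 0.9 = 1.215444… → 1.22

1.22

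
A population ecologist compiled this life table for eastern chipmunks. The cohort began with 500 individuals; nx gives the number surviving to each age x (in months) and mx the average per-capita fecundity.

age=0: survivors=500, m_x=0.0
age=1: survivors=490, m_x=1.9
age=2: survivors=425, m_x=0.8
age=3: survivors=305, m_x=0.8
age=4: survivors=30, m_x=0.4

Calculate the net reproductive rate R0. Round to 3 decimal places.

3.054

lx = nx/n0 = nx/500: 1, 0.98, 0.85, 0.61, 0.06
lx·mx by age: 0, 1.862, 0.68, 0.488, 0.024
R0 = Σ lx·mx = 3.054 → 3.054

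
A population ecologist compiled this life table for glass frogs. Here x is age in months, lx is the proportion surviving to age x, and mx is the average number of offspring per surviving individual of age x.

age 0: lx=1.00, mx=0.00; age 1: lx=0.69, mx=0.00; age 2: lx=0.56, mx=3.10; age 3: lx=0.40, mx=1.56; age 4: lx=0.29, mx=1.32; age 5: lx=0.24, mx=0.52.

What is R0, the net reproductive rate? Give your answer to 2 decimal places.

2.87

lx·mx by age: 0, 0, 1.736, 0.624, 0.3828, 0.1248
R0 = Σ lx·mx = 2.8676 → 2.87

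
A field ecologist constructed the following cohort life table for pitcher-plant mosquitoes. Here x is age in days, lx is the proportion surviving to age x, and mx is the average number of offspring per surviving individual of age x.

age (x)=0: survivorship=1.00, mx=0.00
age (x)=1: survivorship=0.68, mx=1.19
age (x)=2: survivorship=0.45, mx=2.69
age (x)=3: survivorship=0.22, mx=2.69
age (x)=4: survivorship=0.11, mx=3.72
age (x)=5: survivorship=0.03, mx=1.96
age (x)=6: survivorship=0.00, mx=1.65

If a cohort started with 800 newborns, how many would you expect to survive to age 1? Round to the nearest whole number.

Expected survivors = N0 · l_1 = 800 × 0.68 = 544 → 544

544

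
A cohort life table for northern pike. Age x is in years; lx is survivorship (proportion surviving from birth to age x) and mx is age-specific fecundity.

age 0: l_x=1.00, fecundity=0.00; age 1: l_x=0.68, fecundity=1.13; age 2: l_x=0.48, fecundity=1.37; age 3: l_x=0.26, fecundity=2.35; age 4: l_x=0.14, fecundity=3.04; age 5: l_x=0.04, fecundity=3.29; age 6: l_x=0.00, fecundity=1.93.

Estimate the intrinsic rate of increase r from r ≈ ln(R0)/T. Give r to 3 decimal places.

R0 = Σ lx·mx = 0 + 0.7684 + 0.6576 + 0.611 + 0.4256 + 0.1316 + 0 = 2.5942
Σ x·lx·mx = 6.277; T = 6.277/2.5942 = 2.41963…
r ≈ ln(R0)/T = ln(2.5942)/2.41963… = 0.39398… → 0.394

0.394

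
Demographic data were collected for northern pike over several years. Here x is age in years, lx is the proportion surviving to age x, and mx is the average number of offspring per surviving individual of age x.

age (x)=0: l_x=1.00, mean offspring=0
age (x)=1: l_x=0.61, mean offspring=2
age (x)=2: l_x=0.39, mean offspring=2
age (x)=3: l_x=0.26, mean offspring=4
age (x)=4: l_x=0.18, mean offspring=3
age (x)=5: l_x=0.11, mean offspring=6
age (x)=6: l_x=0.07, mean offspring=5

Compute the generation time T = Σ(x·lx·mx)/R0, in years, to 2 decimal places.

lx·mx: 0, 1.22, 0.78, 1.04, 0.54, 0.66, 0.35 → R0 = 4.59
x·lx·mx: 0, 1.22, 1.56, 3.12, 2.16, 3.3, 2.1 → Σ = 13.46
T = 13.46 / 4.59 = 2.932462… → 2.93

2.93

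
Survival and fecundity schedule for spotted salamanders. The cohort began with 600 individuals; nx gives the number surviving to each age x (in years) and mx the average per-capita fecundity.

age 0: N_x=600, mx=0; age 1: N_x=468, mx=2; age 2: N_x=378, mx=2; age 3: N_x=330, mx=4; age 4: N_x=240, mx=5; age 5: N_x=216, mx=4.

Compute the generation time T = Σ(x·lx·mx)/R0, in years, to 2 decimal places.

lx = nx/n0 = nx/600: 1, 0.78, 0.63, 0.55, 0.4, 0.36
lx·mx: 0, 1.56, 1.26, 2.2, 2, 1.44 → R0 = 8.46
x·lx·mx: 0, 1.56, 2.52, 6.6, 8, 7.2 → Σ = 25.88
T = 25.88 / 8.46 = 3.059102… → 3.06

3.06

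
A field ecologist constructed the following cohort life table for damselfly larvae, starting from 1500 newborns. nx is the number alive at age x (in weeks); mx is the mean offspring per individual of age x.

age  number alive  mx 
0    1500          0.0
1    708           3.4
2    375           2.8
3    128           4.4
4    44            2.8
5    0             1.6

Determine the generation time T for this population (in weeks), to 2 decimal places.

lx = nx/n0 = nx/1500: 1, 0.472, 0.25, 0.08533…, 0.02933…, 0
lx·mx: 0, 1.6048, 0.7, 0.375467…, 0.082133…, 0 → R0 = 2.7624…
x·lx·mx: 0, 1.6048, 1.4, 1.1264…, 0.328533…, 0 → Σ = 4.459733…
T = 4.459733… / 2.7624… = 1.614442… → 1.61

1.61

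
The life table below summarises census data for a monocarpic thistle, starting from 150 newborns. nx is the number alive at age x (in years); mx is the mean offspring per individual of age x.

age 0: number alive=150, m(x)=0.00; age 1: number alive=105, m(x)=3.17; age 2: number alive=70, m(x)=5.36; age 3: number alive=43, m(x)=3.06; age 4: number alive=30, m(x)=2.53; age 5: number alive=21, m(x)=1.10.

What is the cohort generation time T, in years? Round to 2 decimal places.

2.02

lx = nx/n0 = nx/150: 1, 0.7, 0.46667…, 0.28667…, 0.2, 0.14
lx·mx: 0, 2.219, 2.501333…, 0.8772…, 0.506, 0.154 → R0 = 6.257533…
x·lx·mx: 0, 2.219, 5.002667…, 2.6316…, 2.024, 0.77 → Σ = 12.647267…
T = 12.647267… / 6.257533… = 2.021127… → 2.02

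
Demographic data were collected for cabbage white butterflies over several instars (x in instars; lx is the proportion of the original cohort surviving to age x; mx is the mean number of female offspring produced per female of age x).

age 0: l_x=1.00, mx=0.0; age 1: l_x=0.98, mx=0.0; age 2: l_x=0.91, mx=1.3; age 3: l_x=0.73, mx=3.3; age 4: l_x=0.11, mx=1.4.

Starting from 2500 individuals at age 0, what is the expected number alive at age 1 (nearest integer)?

Expected survivors = N0 · l_1 = 2500 × 0.98 = 2450 → 2450

2450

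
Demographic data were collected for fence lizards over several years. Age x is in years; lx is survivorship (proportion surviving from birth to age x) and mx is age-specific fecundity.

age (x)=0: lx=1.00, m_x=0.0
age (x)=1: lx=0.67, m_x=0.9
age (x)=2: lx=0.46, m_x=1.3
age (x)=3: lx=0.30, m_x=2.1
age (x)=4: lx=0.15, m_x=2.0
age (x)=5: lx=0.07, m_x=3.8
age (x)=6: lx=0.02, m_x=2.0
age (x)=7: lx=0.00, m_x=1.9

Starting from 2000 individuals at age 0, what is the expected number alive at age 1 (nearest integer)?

Expected survivors = N0 · l_1 = 2000 × 0.67 = 1340 → 1340

1340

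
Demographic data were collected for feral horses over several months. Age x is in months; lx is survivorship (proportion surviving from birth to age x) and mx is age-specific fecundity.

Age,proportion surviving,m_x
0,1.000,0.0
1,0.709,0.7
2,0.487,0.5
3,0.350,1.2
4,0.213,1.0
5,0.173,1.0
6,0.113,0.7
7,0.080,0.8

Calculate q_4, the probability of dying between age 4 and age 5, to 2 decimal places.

q_4 = (l_4 − l_5) / l_4 = (0.213 − 0.173) / 0.213
     = 0.04 / 0.213 = 0.187793… → 0.19

0.19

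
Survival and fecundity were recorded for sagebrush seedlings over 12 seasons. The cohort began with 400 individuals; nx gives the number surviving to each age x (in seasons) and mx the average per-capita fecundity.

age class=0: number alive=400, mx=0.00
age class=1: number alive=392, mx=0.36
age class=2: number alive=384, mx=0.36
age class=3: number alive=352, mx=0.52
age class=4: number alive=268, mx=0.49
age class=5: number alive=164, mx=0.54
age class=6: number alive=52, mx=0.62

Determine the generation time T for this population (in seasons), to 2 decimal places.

lx = nx/n0 = nx/400: 1, 0.98, 0.96, 0.88, 0.67, 0.41, 0.13
lx·mx: 0, 0.3528, 0.3456, 0.4576, 0.3283, 0.2214, 0.0806 → R0 = 1.7863
x·lx·mx: 0, 0.3528, 0.6912, 1.3728, 1.3132, 1.107, 0.4836 → Σ = 5.3206
T = 5.3206 / 1.7863 = 2.978559… → 2.98

2.98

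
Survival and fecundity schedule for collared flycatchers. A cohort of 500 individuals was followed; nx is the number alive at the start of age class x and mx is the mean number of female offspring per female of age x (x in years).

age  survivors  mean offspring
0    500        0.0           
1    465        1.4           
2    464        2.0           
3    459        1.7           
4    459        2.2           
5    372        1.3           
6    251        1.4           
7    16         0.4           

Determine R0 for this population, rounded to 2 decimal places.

8.42

lx = nx/n0 = nx/500: 1, 0.93, 0.928, 0.918, 0.918, 0.744, 0.502, 0.032
lx·mx by age: 0, 1.302, 1.856, 1.5606, 2.0196, 0.9672, 0.7028, 0.0128
R0 = Σ lx·mx = 8.421 → 8.42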